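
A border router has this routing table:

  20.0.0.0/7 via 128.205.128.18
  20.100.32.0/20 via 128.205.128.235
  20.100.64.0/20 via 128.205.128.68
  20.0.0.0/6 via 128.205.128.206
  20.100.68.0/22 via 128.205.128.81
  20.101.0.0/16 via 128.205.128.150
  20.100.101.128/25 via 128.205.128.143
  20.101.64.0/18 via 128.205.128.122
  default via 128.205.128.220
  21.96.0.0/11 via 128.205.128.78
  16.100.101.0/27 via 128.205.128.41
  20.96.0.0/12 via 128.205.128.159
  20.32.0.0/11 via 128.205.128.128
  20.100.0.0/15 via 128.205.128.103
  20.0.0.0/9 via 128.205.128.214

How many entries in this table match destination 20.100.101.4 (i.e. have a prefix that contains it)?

Prefixes containing 20.100.101.4:
  0.0.0.0/0 (default, matches everything)
  20.0.0.0/6 (20.0.0.0 - 23.255.255.255)
  20.0.0.0/7 (20.0.0.0 - 21.255.255.255)
  20.0.0.0/9 (20.0.0.0 - 20.127.255.255)
  20.96.0.0/12 (20.96.0.0 - 20.111.255.255)
  20.100.0.0/15 (20.100.0.0 - 20.101.255.255)
Total matching entries: 6.

6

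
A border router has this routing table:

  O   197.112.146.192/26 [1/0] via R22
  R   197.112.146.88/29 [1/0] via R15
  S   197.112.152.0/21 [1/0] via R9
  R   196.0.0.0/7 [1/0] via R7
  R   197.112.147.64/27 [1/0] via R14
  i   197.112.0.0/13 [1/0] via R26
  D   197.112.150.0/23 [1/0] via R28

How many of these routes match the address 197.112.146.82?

2

Prefixes containing 197.112.146.82:
  196.0.0.0/7 (196.0.0.0 - 197.255.255.255)
  197.112.0.0/13 (197.112.0.0 - 197.119.255.255)
Total matching entries: 2.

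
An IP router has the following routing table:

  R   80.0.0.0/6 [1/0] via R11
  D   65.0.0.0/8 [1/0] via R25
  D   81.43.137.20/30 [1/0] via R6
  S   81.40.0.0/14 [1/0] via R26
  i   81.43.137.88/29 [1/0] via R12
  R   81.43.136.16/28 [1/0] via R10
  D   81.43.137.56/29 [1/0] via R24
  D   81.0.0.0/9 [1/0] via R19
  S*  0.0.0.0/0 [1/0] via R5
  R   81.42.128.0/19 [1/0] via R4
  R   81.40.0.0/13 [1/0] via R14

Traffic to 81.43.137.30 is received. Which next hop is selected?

R26

Routes whose prefix contains 81.43.137.30:
  0.0.0.0/0 (default, matches everything) -> R5
  80.0.0.0/6 (80.0.0.0 - 83.255.255.255) -> R11
  81.0.0.0/9 (81.0.0.0 - 81.127.255.255) -> R19
  81.40.0.0/13 (81.40.0.0 - 81.47.255.255) -> R14
  81.40.0.0/14 (81.40.0.0 - 81.43.255.255) -> R26
More-specific entries that do NOT match:
  81.43.137.20/30 (81.43.137.20 - 81.43.137.23) does not contain 81.43.137.30
  81.43.137.88/29 (81.43.137.88 - 81.43.137.95) does not contain 81.43.137.30
  81.43.137.56/29 (81.43.137.56 - 81.43.137.63) does not contain 81.43.137.30
  81.43.136.16/28 (81.43.136.16 - 81.43.136.31) does not contain 81.43.137.30
  81.42.128.0/19 (81.42.128.0 - 81.42.159.255) does not contain 81.43.137.30
Longest matching prefix is /14 -> next hop R26.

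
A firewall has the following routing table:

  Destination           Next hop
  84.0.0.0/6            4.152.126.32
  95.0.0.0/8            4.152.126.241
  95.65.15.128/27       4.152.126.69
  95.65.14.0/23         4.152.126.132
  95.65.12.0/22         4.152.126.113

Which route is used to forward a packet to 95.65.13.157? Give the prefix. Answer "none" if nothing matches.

95.65.12.0/22

Entries matching 95.65.13.157:
  95.0.0.0/8 (95.0.0.0 - 95.255.255.255)
  95.65.12.0/22 (95.65.12.0 - 95.65.15.255)
Most specific is 95.65.12.0/22.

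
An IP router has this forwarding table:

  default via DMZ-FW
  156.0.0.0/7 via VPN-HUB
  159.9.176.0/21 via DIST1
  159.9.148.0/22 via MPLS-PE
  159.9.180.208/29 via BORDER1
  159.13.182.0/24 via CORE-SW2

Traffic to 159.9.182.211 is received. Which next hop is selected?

Routes whose prefix contains 159.9.182.211:
  0.0.0.0/0 (default, matches everything) -> DMZ-FW
  159.9.176.0/21 (159.9.176.0 - 159.9.183.255) -> DIST1
More-specific entries that do NOT match:
  159.9.180.208/29 (159.9.180.208 - 159.9.180.215) does not contain 159.9.182.211
  159.13.182.0/24 (159.13.182.0 - 159.13.182.255) does not contain 159.9.182.211
  159.9.148.0/22 (159.9.148.0 - 159.9.151.255) does not contain 159.9.182.211
Longest matching prefix is /21 -> next hop DIST1.

DIST1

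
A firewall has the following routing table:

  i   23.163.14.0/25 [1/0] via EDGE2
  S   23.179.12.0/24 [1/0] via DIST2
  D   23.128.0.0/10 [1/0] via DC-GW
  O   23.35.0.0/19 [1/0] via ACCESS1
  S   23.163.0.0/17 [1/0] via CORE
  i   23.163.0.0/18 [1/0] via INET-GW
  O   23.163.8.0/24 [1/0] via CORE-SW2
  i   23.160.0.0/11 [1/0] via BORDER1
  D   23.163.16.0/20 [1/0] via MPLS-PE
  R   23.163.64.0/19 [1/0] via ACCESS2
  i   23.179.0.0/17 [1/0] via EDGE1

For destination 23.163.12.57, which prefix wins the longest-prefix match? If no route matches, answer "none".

23.163.0.0/18

Entries matching 23.163.12.57:
  23.128.0.0/10 (23.128.0.0 - 23.191.255.255)
  23.160.0.0/11 (23.160.0.0 - 23.191.255.255)
  23.163.0.0/17 (23.163.0.0 - 23.163.127.255)
  23.163.0.0/18 (23.163.0.0 - 23.163.63.255)
Most specific is 23.163.0.0/18.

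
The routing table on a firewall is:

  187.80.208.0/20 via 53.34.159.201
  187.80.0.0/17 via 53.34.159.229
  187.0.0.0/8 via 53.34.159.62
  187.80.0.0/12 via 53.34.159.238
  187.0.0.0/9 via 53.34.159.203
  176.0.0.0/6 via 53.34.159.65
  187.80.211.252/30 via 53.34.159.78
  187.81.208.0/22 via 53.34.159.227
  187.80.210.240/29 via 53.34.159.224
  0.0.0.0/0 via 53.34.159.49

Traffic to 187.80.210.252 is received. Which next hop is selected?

Routes whose prefix contains 187.80.210.252:
  0.0.0.0/0 (default, matches everything) -> 53.34.159.49
  187.0.0.0/8 (187.0.0.0 - 187.255.255.255) -> 53.34.159.62
  187.0.0.0/9 (187.0.0.0 - 187.127.255.255) -> 53.34.159.203
  187.80.0.0/12 (187.80.0.0 - 187.95.255.255) -> 53.34.159.238
  187.80.208.0/20 (187.80.208.0 - 187.80.223.255) -> 53.34.159.201
More-specific entries that do NOT match:
  187.80.211.252/30 (187.80.211.252 - 187.80.211.255) does not contain 187.80.210.252
  187.80.210.240/29 (187.80.210.240 - 187.80.210.247) does not contain 187.80.210.252
  187.81.208.0/22 (187.81.208.0 - 187.81.211.255) does not contain 187.80.210.252
Longest matching prefix is /20 -> next hop 53.34.159.201.

53.34.159.201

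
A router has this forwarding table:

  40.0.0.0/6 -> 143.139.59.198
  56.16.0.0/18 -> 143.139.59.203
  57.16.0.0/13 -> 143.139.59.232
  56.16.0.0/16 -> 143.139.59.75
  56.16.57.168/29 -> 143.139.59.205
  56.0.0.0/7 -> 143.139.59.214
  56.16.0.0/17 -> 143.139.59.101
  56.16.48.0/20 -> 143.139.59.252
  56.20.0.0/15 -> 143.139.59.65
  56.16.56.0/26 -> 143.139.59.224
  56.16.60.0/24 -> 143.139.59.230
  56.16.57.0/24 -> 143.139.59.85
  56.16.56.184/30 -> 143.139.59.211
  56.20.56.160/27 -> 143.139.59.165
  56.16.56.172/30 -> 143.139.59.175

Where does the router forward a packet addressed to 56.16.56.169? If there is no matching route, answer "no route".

143.139.59.252

Routes whose prefix contains 56.16.56.169:
  56.0.0.0/7 (56.0.0.0 - 57.255.255.255) -> 143.139.59.214
  56.16.0.0/16 (56.16.0.0 - 56.16.255.255) -> 143.139.59.75
  56.16.0.0/17 (56.16.0.0 - 56.16.127.255) -> 143.139.59.101
  56.16.0.0/18 (56.16.0.0 - 56.16.63.255) -> 143.139.59.203
  56.16.48.0/20 (56.16.48.0 - 56.16.63.255) -> 143.139.59.252
More-specific entries that do NOT match:
  56.16.56.184/30 (56.16.56.184 - 56.16.56.187) does not contain 56.16.56.169
  56.16.56.172/30 (56.16.56.172 - 56.16.56.175) does not contain 56.16.56.169
  56.16.57.168/29 (56.16.57.168 - 56.16.57.175) does not contain 56.16.56.169
  56.20.56.160/27 (56.20.56.160 - 56.20.56.191) does not contain 56.16.56.169
  56.16.56.0/26 (56.16.56.0 - 56.16.56.63) does not contain 56.16.56.169
  56.16.60.0/24 (56.16.60.0 - 56.16.60.255) does not contain 56.16.56.169
  56.16.57.0/24 (56.16.57.0 - 56.16.57.255) does not contain 56.16.56.169
Longest matching prefix is /20 -> next hop 143.139.59.252.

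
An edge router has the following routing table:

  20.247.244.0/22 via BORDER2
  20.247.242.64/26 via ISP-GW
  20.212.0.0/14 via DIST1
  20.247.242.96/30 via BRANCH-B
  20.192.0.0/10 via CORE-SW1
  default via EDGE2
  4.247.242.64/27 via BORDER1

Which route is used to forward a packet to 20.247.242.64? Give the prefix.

20.247.242.64/26

Entries matching 20.247.242.64:
  0.0.0.0/0 (default, matches everything)
  20.192.0.0/10 (20.192.0.0 - 20.255.255.255)
  20.247.242.64/26 (20.247.242.64 - 20.247.242.127)
Most specific is 20.247.242.64/26.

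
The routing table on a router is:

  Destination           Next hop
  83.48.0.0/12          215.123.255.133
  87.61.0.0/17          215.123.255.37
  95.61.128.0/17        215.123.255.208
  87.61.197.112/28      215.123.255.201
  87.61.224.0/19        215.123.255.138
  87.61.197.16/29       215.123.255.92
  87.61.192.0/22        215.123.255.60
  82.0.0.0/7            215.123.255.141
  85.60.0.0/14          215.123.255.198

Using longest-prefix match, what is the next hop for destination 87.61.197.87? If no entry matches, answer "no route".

No entry's prefix contains 87.61.197.87; there is no default route.

no route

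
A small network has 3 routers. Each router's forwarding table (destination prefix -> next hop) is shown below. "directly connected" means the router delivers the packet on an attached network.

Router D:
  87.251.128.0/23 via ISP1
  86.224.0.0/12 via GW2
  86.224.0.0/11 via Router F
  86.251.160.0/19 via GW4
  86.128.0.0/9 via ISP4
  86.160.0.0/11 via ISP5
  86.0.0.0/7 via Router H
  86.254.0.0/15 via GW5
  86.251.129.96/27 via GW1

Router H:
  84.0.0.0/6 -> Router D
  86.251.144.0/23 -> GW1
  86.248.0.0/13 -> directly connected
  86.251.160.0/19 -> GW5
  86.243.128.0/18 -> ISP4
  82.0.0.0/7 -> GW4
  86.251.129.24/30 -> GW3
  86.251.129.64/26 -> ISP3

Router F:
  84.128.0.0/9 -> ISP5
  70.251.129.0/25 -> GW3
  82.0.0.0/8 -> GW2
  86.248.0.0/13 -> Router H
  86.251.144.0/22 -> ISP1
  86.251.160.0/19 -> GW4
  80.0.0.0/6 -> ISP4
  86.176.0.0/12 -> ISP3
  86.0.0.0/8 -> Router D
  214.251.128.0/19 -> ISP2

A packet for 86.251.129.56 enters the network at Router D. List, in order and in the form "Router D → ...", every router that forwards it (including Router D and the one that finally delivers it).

Router D → Router F → Router H

At Router D: longest match for 86.251.129.56 is 86.224.0.0/11 -> Router F
At Router F: longest match for 86.251.129.56 is 86.248.0.0/13 -> Router H
At Router H: longest match for 86.251.129.56 is 86.248.0.0/13 -> directly connected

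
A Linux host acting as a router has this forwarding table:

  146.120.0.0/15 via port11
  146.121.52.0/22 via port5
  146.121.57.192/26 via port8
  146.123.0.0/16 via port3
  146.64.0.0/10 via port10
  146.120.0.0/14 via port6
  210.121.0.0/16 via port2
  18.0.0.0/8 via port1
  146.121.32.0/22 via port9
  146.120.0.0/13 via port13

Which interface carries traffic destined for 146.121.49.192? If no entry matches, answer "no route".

port11

Routes whose prefix contains 146.121.49.192:
  146.64.0.0/10 (146.64.0.0 - 146.127.255.255) -> port10
  146.120.0.0/13 (146.120.0.0 - 146.127.255.255) -> port13
  146.120.0.0/14 (146.120.0.0 - 146.123.255.255) -> port6
  146.120.0.0/15 (146.120.0.0 - 146.121.255.255) -> port11
More-specific entries that do NOT match:
  146.121.57.192/26 (146.121.57.192 - 146.121.57.255) does not contain 146.121.49.192
  146.121.52.0/22 (146.121.52.0 - 146.121.55.255) does not contain 146.121.49.192
  146.121.32.0/22 (146.121.32.0 - 146.121.35.255) does not contain 146.121.49.192
  146.123.0.0/16 (146.123.0.0 - 146.123.255.255) does not contain 146.121.49.192
  210.121.0.0/16 (210.121.0.0 - 210.121.255.255) does not contain 146.121.49.192
Longest matching prefix is /15 -> interface port11.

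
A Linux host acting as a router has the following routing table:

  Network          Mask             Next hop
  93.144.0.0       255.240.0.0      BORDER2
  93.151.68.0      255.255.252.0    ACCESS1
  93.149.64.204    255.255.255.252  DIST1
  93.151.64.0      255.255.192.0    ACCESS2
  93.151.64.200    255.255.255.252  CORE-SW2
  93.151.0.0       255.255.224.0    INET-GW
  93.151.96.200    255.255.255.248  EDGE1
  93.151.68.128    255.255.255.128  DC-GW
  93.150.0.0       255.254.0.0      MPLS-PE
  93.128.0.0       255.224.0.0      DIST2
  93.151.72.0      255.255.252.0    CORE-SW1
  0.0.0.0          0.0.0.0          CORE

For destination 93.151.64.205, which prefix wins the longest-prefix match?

93.151.64.0/18

Entries matching 93.151.64.205:
  0.0.0.0/0 (default, matches everything)
  93.128.0.0/11 (93.128.0.0 - 93.159.255.255)
  93.144.0.0/12 (93.144.0.0 - 93.159.255.255)
  93.150.0.0/15 (93.150.0.0 - 93.151.255.255)
  93.151.64.0/18 (93.151.64.0 - 93.151.127.255)
Most specific is 93.151.64.0/18.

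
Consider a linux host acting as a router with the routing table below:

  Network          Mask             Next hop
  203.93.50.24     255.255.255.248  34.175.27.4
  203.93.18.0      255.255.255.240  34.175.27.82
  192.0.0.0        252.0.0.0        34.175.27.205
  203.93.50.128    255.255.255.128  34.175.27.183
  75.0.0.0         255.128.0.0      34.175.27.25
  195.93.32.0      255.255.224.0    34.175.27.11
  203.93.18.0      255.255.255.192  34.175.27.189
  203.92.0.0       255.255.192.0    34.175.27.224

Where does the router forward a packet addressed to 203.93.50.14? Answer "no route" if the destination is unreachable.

No entry's prefix contains 203.93.50.14; there is no default route.

no route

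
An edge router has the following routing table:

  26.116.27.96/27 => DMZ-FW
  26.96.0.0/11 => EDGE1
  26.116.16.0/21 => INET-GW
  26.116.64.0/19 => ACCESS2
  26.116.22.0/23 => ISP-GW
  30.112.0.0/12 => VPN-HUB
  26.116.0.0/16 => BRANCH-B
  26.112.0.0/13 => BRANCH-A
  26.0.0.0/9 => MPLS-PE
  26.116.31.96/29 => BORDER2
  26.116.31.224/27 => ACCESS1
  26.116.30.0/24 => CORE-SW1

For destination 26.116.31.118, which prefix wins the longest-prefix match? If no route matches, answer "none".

26.116.0.0/16

Entries matching 26.116.31.118:
  26.0.0.0/9 (26.0.0.0 - 26.127.255.255)
  26.96.0.0/11 (26.96.0.0 - 26.127.255.255)
  26.112.0.0/13 (26.112.0.0 - 26.119.255.255)
  26.116.0.0/16 (26.116.0.0 - 26.116.255.255)
Most specific is 26.116.0.0/16.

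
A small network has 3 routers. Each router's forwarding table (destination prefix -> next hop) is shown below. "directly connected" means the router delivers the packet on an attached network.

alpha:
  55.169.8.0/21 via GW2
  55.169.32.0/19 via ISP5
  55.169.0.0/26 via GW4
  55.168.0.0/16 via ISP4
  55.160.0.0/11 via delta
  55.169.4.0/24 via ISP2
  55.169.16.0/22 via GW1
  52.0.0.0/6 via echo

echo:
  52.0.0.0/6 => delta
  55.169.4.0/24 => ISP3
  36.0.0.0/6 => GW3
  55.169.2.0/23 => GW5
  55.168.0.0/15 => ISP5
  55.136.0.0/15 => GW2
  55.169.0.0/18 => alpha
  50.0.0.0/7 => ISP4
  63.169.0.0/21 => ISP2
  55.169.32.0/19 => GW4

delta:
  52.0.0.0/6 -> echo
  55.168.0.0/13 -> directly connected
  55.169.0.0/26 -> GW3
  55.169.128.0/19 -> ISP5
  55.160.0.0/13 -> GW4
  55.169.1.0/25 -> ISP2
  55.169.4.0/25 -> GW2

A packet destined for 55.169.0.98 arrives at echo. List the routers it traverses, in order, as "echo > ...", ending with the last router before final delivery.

echo > alpha > delta

At echo: longest match for 55.169.0.98 is 55.169.0.0/18 -> alpha
At alpha: longest match for 55.169.0.98 is 55.160.0.0/11 -> delta
At delta: longest match for 55.169.0.98 is 55.168.0.0/13 -> directly connected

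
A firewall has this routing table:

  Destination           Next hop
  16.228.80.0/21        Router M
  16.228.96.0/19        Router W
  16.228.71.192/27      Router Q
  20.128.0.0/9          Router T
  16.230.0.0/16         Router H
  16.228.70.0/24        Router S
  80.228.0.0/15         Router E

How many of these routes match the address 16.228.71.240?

No listed prefix contains 16.228.71.240.
Total matching entries: 0.

0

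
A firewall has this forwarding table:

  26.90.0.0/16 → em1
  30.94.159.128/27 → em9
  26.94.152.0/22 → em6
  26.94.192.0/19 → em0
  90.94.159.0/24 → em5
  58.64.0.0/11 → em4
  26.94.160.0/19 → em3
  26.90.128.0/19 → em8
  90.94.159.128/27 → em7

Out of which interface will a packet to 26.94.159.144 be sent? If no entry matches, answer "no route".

no route

No entry's prefix contains 26.94.159.144; there is no default route.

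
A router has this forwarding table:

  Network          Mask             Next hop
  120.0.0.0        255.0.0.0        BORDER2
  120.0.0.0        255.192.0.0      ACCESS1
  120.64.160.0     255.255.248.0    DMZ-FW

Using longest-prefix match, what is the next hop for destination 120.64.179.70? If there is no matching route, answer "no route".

Routes whose prefix contains 120.64.179.70:
  120.0.0.0/8 (120.0.0.0 - 120.255.255.255) -> BORDER2
More-specific entries that do NOT match:
  120.64.160.0/21 (120.64.160.0 - 120.64.167.255) does not contain 120.64.179.70
  120.0.0.0/10 (120.0.0.0 - 120.63.255.255) does not contain 120.64.179.70
Longest matching prefix is /8 -> next hop BORDER2.

BORDER2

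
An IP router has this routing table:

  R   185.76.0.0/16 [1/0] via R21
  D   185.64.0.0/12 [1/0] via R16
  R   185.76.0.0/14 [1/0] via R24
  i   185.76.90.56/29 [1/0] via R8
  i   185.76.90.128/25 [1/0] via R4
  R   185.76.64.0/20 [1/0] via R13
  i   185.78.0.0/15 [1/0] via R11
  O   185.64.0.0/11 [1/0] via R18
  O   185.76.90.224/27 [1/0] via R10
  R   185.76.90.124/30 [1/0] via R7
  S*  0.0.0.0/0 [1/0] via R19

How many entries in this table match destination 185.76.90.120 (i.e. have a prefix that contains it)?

5

Prefixes containing 185.76.90.120:
  0.0.0.0/0 (default, matches everything)
  185.64.0.0/11 (185.64.0.0 - 185.95.255.255)
  185.64.0.0/12 (185.64.0.0 - 185.79.255.255)
  185.76.0.0/14 (185.76.0.0 - 185.79.255.255)
  185.76.0.0/16 (185.76.0.0 - 185.76.255.255)
Total matching entries: 5.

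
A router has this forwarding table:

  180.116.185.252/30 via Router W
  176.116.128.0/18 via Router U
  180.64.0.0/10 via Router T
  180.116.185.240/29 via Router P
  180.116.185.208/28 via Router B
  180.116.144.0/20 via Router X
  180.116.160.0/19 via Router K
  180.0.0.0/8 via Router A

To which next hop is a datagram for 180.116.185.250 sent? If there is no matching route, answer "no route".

Routes whose prefix contains 180.116.185.250:
  180.0.0.0/8 (180.0.0.0 - 180.255.255.255) -> Router A
  180.64.0.0/10 (180.64.0.0 - 180.127.255.255) -> Router T
  180.116.160.0/19 (180.116.160.0 - 180.116.191.255) -> Router K
More-specific entries that do NOT match:
  180.116.185.252/30 (180.116.185.252 - 180.116.185.255) does not contain 180.116.185.250
  180.116.185.240/29 (180.116.185.240 - 180.116.185.247) does not contain 180.116.185.250
  180.116.185.208/28 (180.116.185.208 - 180.116.185.223) does not contain 180.116.185.250
  180.116.144.0/20 (180.116.144.0 - 180.116.159.255) does not contain 180.116.185.250
Longest matching prefix is /19 -> next hop Router K.

Router K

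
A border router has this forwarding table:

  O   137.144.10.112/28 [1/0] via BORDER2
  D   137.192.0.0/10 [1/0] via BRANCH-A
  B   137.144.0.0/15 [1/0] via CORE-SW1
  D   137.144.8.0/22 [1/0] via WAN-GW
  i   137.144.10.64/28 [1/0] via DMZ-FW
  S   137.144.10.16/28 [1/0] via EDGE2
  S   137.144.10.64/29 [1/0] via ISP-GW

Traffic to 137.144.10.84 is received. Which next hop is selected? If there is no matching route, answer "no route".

Routes whose prefix contains 137.144.10.84:
  137.144.0.0/15 (137.144.0.0 - 137.145.255.255) -> CORE-SW1
  137.144.8.0/22 (137.144.8.0 - 137.144.11.255) -> WAN-GW
More-specific entries that do NOT match:
  137.144.10.64/29 (137.144.10.64 - 137.144.10.71) does not contain 137.144.10.84
  137.144.10.112/28 (137.144.10.112 - 137.144.10.127) does not contain 137.144.10.84
  137.144.10.64/28 (137.144.10.64 - 137.144.10.79) does not contain 137.144.10.84
  137.144.10.16/28 (137.144.10.16 - 137.144.10.31) does not contain 137.144.10.84
Longest matching prefix is /22 -> next hop WAN-GW.

WAN-GW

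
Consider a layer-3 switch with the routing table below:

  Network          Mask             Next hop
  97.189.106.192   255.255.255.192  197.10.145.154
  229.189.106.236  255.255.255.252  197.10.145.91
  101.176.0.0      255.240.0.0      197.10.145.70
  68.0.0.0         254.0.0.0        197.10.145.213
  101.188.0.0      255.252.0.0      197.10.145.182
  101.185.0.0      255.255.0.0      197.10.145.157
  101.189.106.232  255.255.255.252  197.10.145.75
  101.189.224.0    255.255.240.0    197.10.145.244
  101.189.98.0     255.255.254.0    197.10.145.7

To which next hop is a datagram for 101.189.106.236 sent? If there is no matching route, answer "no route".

Routes whose prefix contains 101.189.106.236:
  101.176.0.0/12 (101.176.0.0 - 101.191.255.255) -> 197.10.145.70
  101.188.0.0/14 (101.188.0.0 - 101.191.255.255) -> 197.10.145.182
More-specific entries that do NOT match:
  229.189.106.236/30 (229.189.106.236 - 229.189.106.239) does not contain 101.189.106.236
  101.189.106.232/30 (101.189.106.232 - 101.189.106.235) does not contain 101.189.106.236
  97.189.106.192/26 (97.189.106.192 - 97.189.106.255) does not contain 101.189.106.236
  101.189.98.0/23 (101.189.98.0 - 101.189.99.255) does not contain 101.189.106.236
  101.189.224.0/20 (101.189.224.0 - 101.189.239.255) does not contain 101.189.106.236
  101.185.0.0/16 (101.185.0.0 - 101.185.255.255) does not contain 101.189.106.236
Longest matching prefix is /14 -> next hop 197.10.145.182.

197.10.145.182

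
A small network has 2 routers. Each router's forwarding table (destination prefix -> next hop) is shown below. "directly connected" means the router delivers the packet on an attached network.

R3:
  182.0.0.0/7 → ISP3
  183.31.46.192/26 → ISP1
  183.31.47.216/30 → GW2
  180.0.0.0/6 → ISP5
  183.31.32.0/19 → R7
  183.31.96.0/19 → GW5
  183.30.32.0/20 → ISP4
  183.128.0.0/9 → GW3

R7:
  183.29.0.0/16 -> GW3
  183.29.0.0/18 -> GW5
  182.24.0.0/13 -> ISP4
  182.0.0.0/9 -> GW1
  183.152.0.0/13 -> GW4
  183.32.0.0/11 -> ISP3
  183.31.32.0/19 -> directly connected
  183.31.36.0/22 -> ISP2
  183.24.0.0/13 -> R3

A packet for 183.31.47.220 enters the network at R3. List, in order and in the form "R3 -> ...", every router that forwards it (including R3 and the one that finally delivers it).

At R3: longest match for 183.31.47.220 is 183.31.32.0/19 -> R7
At R7: longest match for 183.31.47.220 is 183.31.32.0/19 -> directly connected

R3 -> R7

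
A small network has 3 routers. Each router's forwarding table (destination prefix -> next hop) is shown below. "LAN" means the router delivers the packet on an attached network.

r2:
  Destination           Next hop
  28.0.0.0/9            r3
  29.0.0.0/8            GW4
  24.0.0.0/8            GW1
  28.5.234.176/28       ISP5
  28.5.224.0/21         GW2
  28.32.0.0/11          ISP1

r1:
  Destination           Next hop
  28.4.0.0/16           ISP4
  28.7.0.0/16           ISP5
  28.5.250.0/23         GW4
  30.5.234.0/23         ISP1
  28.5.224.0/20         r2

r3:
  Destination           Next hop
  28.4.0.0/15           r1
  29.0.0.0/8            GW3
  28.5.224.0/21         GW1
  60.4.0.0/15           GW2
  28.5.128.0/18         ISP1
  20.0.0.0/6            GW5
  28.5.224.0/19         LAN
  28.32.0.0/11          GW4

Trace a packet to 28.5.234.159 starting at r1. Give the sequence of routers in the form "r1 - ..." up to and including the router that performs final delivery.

At r1: longest match for 28.5.234.159 is 28.5.224.0/20 -> r2
At r2: longest match for 28.5.234.159 is 28.0.0.0/9 -> r3
At r3: longest match for 28.5.234.159 is 28.5.224.0/19 -> LAN

r1 - r2 - r3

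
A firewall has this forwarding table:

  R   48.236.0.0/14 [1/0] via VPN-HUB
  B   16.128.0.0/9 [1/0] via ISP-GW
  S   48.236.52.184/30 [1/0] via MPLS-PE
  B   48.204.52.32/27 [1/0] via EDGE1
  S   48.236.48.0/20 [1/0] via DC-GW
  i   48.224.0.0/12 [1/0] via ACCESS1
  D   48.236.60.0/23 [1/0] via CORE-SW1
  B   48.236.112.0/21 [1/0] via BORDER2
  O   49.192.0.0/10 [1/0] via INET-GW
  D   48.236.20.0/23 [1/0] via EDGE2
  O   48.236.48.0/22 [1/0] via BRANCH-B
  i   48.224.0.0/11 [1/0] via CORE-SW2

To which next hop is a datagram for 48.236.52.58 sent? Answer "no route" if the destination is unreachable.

Routes whose prefix contains 48.236.52.58:
  48.224.0.0/11 (48.224.0.0 - 48.255.255.255) -> CORE-SW2
  48.224.0.0/12 (48.224.0.0 - 48.239.255.255) -> ACCESS1
  48.236.0.0/14 (48.236.0.0 - 48.239.255.255) -> VPN-HUB
  48.236.48.0/20 (48.236.48.0 - 48.236.63.255) -> DC-GW
More-specific entries that do NOT match:
  48.236.52.184/30 (48.236.52.184 - 48.236.52.187) does not contain 48.236.52.58
  48.204.52.32/27 (48.204.52.32 - 48.204.52.63) does not contain 48.236.52.58
  48.236.60.0/23 (48.236.60.0 - 48.236.61.255) does not contain 48.236.52.58
  48.236.20.0/23 (48.236.20.0 - 48.236.21.255) does not contain 48.236.52.58
  48.236.48.0/22 (48.236.48.0 - 48.236.51.255) does not contain 48.236.52.58
  48.236.112.0/21 (48.236.112.0 - 48.236.119.255) does not contain 48.236.52.58
Longest matching prefix is /20 -> next hop DC-GW.

DC-GW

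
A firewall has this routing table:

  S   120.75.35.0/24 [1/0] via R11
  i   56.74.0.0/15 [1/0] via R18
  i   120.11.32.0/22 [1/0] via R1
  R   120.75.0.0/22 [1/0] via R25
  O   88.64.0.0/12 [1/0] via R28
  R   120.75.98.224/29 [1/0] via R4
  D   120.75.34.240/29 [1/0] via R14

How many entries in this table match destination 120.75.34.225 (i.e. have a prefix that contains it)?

0

No listed prefix contains 120.75.34.225.
Total matching entries: 0.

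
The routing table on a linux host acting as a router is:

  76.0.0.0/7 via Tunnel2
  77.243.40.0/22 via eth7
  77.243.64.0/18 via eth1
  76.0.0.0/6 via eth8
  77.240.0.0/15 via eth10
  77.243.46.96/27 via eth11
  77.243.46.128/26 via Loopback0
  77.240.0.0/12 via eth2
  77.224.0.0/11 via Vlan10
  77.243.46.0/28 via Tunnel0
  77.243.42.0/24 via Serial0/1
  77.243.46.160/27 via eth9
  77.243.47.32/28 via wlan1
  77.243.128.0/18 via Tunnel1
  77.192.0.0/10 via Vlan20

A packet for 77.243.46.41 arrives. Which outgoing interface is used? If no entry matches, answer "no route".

Routes whose prefix contains 77.243.46.41:
  76.0.0.0/6 (76.0.0.0 - 79.255.255.255) -> eth8
  76.0.0.0/7 (76.0.0.0 - 77.255.255.255) -> Tunnel2
  77.192.0.0/10 (77.192.0.0 - 77.255.255.255) -> Vlan20
  77.224.0.0/11 (77.224.0.0 - 77.255.255.255) -> Vlan10
  77.240.0.0/12 (77.240.0.0 - 77.255.255.255) -> eth2
More-specific entries that do NOT match:
  77.243.46.0/28 (77.243.46.0 - 77.243.46.15) does not contain 77.243.46.41
  77.243.47.32/28 (77.243.47.32 - 77.243.47.47) does not contain 77.243.46.41
  77.243.46.96/27 (77.243.46.96 - 77.243.46.127) does not contain 77.243.46.41
  77.243.46.160/27 (77.243.46.160 - 77.243.46.191) does not contain 77.243.46.41
  77.243.46.128/26 (77.243.46.128 - 77.243.46.191) does not contain 77.243.46.41
  77.243.42.0/24 (77.243.42.0 - 77.243.42.255) does not contain 77.243.46.41
  77.243.40.0/22 (77.243.40.0 - 77.243.43.255) does not contain 77.243.46.41
  77.243.64.0/18 (77.243.64.0 - 77.243.127.255) does not contain 77.243.46.41
  77.243.128.0/18 (77.243.128.0 - 77.243.191.255) does not contain 77.243.46.41
  77.240.0.0/15 (77.240.0.0 - 77.241.255.255) does not contain 77.243.46.41
Longest matching prefix is /12 -> interface eth2.

eth2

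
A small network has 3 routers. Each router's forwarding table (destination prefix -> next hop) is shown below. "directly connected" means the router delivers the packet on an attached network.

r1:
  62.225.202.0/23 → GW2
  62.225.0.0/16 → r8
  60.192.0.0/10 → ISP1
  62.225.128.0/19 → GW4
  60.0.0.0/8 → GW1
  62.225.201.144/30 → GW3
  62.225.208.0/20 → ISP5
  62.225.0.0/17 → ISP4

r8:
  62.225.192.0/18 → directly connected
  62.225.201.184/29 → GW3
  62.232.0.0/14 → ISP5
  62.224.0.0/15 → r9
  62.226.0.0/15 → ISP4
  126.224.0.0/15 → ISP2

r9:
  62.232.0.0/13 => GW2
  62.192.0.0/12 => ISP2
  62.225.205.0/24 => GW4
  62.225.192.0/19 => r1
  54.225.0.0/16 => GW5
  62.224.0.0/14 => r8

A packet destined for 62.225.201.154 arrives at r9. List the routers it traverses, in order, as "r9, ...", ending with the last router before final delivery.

r9, r1, r8

At r9: longest match for 62.225.201.154 is 62.225.192.0/19 -> r1
At r1: longest match for 62.225.201.154 is 62.225.0.0/16 -> r8
At r8: longest match for 62.225.201.154 is 62.225.192.0/18 -> directly connected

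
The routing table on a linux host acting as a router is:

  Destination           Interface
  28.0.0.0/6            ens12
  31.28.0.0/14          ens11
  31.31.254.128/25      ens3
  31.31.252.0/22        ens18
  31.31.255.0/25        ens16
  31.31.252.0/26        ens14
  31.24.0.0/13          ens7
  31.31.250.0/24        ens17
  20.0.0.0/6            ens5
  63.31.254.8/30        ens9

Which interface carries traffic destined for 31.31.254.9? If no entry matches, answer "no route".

Routes whose prefix contains 31.31.254.9:
  28.0.0.0/6 (28.0.0.0 - 31.255.255.255) -> ens12
  31.24.0.0/13 (31.24.0.0 - 31.31.255.255) -> ens7
  31.28.0.0/14 (31.28.0.0 - 31.31.255.255) -> ens11
  31.31.252.0/22 (31.31.252.0 - 31.31.255.255) -> ens18
More-specific entries that do NOT match:
  63.31.254.8/30 (63.31.254.8 - 63.31.254.11) does not contain 31.31.254.9
  31.31.252.0/26 (31.31.252.0 - 31.31.252.63) does not contain 31.31.254.9
  31.31.254.128/25 (31.31.254.128 - 31.31.254.255) does not contain 31.31.254.9
  31.31.255.0/25 (31.31.255.0 - 31.31.255.127) does not contain 31.31.254.9
  31.31.250.0/24 (31.31.250.0 - 31.31.250.255) does not contain 31.31.254.9
Longest matching prefix is /22 -> interface ens18.

ens18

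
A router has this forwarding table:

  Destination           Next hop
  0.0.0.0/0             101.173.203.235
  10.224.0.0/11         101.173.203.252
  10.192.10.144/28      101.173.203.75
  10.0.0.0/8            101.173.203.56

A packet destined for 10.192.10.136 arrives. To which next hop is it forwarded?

101.173.203.56

Routes whose prefix contains 10.192.10.136:
  0.0.0.0/0 (default, matches everything) -> 101.173.203.235
  10.0.0.0/8 (10.0.0.0 - 10.255.255.255) -> 101.173.203.56
More-specific entries that do NOT match:
  10.192.10.144/28 (10.192.10.144 - 10.192.10.159) does not contain 10.192.10.136
  10.224.0.0/11 (10.224.0.0 - 10.255.255.255) does not contain 10.192.10.136
Longest matching prefix is /8 -> next hop 101.173.203.56.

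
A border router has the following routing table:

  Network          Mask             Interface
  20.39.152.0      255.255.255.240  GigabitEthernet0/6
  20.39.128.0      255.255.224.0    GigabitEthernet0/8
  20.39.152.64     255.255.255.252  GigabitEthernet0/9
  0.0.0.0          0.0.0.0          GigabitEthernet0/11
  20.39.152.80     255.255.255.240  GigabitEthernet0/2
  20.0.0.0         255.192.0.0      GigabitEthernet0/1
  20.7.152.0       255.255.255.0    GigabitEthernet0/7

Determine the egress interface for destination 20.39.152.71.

GigabitEthernet0/8

Routes whose prefix contains 20.39.152.71:
  0.0.0.0/0 (default, matches everything) -> GigabitEthernet0/11
  20.0.0.0/10 (20.0.0.0 - 20.63.255.255) -> GigabitEthernet0/1
  20.39.128.0/19 (20.39.128.0 - 20.39.159.255) -> GigabitEthernet0/8
More-specific entries that do NOT match:
  20.39.152.64/30 (20.39.152.64 - 20.39.152.67) does not contain 20.39.152.71
  20.39.152.0/28 (20.39.152.0 - 20.39.152.15) does not contain 20.39.152.71
  20.39.152.80/28 (20.39.152.80 - 20.39.152.95) does not contain 20.39.152.71
  20.7.152.0/24 (20.7.152.0 - 20.7.152.255) does not contain 20.39.152.71
Longest matching prefix is /19 -> interface GigabitEthernet0/8.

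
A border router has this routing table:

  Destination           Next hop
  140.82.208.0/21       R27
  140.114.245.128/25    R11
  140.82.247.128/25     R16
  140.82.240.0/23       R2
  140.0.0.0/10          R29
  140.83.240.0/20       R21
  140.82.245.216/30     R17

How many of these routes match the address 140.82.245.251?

No listed prefix contains 140.82.245.251.
Total matching entries: 0.

0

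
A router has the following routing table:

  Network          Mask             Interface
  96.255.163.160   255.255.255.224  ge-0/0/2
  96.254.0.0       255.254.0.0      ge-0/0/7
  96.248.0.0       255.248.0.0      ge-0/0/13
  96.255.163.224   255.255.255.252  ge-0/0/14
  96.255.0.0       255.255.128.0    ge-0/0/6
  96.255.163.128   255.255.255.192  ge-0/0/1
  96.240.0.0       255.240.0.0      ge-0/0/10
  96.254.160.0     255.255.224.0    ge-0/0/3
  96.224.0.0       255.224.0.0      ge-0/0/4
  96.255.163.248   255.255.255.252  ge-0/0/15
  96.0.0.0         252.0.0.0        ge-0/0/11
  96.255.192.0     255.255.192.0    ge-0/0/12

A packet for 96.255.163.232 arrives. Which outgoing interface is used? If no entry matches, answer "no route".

Routes whose prefix contains 96.255.163.232:
  96.0.0.0/6 (96.0.0.0 - 99.255.255.255) -> ge-0/0/11
  96.224.0.0/11 (96.224.0.0 - 96.255.255.255) -> ge-0/0/4
  96.240.0.0/12 (96.240.0.0 - 96.255.255.255) -> ge-0/0/10
  96.248.0.0/13 (96.248.0.0 - 96.255.255.255) -> ge-0/0/13
  96.254.0.0/15 (96.254.0.0 - 96.255.255.255) -> ge-0/0/7
More-specific entries that do NOT match:
  96.255.163.224/30 (96.255.163.224 - 96.255.163.227) does not contain 96.255.163.232
  96.255.163.248/30 (96.255.163.248 - 96.255.163.251) does not contain 96.255.163.232
  96.255.163.160/27 (96.255.163.160 - 96.255.163.191) does not contain 96.255.163.232
  96.255.163.128/26 (96.255.163.128 - 96.255.163.191) does not contain 96.255.163.232
  96.254.160.0/19 (96.254.160.0 - 96.254.191.255) does not contain 96.255.163.232
  96.255.192.0/18 (96.255.192.0 - 96.255.255.255) does not contain 96.255.163.232
  96.255.0.0/17 (96.255.0.0 - 96.255.127.255) does not contain 96.255.163.232
Longest matching prefix is /15 -> interface ge-0/0/7.

ge-0/0/7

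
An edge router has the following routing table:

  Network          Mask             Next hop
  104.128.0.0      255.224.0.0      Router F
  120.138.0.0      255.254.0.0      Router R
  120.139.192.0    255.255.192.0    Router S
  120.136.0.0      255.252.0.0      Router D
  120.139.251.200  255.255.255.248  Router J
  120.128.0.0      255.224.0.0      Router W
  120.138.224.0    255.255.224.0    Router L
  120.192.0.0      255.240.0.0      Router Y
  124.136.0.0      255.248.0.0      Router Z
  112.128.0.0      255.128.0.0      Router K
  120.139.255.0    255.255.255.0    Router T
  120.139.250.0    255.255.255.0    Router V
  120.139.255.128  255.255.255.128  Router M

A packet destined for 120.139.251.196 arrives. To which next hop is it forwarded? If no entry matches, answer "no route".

Routes whose prefix contains 120.139.251.196:
  120.128.0.0/11 (120.128.0.0 - 120.159.255.255) -> Router W
  120.136.0.0/14 (120.136.0.0 - 120.139.255.255) -> Router D
  120.138.0.0/15 (120.138.0.0 - 120.139.255.255) -> Router R
  120.139.192.0/18 (120.139.192.0 - 120.139.255.255) -> Router S
More-specific entries that do NOT match:
  120.139.251.200/29 (120.139.251.200 - 120.139.251.207) does not contain 120.139.251.196
  120.139.255.128/25 (120.139.255.128 - 120.139.255.255) does not contain 120.139.251.196
  120.139.255.0/24 (120.139.255.0 - 120.139.255.255) does not contain 120.139.251.196
  120.139.250.0/24 (120.139.250.0 - 120.139.250.255) does not contain 120.139.251.196
  120.138.224.0/19 (120.138.224.0 - 120.138.255.255) does not contain 120.139.251.196
Longest matching prefix is /18 -> next hop Router S.

Router S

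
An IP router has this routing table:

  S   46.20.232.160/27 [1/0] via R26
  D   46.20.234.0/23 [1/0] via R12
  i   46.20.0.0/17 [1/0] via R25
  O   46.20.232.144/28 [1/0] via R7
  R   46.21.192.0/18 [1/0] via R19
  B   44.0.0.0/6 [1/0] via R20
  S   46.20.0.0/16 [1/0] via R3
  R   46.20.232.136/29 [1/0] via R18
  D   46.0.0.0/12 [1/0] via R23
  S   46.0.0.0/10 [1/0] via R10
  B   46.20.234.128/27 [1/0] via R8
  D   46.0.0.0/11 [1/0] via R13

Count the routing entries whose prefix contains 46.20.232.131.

Prefixes containing 46.20.232.131:
  44.0.0.0/6 (44.0.0.0 - 47.255.255.255)
  46.0.0.0/10 (46.0.0.0 - 46.63.255.255)
  46.0.0.0/11 (46.0.0.0 - 46.31.255.255)
  46.20.0.0/16 (46.20.0.0 - 46.20.255.255)
Total matching entries: 4.

4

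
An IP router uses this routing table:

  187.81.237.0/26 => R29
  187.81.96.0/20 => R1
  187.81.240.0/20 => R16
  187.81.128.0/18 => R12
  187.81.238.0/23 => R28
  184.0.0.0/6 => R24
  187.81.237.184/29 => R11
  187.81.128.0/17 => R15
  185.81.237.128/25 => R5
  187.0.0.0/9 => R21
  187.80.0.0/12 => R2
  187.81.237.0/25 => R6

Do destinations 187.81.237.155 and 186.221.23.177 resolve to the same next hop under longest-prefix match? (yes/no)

187.81.237.155: longest match 187.81.128.0/17 -> R15
186.221.23.177: longest match 184.0.0.0/6 -> R24

no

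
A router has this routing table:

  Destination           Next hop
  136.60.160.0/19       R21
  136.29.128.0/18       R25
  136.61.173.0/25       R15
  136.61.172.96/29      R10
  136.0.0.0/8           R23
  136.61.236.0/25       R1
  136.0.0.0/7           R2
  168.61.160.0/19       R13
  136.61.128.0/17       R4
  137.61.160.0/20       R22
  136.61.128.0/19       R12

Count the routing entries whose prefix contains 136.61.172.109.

Prefixes containing 136.61.172.109:
  136.0.0.0/7 (136.0.0.0 - 137.255.255.255)
  136.0.0.0/8 (136.0.0.0 - 136.255.255.255)
  136.61.128.0/17 (136.61.128.0 - 136.61.255.255)
Total matching entries: 3.

3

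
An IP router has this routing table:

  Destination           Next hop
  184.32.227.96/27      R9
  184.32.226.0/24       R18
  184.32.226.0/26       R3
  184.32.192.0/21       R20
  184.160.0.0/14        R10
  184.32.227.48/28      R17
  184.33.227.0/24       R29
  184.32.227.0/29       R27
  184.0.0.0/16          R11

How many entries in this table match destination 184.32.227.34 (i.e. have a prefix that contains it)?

No listed prefix contains 184.32.227.34.
Total matching entries: 0.

0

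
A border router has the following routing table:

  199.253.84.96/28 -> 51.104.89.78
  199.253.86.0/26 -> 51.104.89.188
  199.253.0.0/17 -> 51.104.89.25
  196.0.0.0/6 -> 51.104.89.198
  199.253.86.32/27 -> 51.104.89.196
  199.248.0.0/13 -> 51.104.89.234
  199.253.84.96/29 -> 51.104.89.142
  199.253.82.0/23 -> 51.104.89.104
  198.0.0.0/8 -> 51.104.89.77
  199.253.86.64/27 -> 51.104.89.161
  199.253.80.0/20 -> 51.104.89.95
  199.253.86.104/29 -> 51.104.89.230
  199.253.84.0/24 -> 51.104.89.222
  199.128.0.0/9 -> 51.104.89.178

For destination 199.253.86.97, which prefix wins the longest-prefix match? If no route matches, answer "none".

199.253.80.0/20

Entries matching 199.253.86.97:
  196.0.0.0/6 (196.0.0.0 - 199.255.255.255)
  199.128.0.0/9 (199.128.0.0 - 199.255.255.255)
  199.248.0.0/13 (199.248.0.0 - 199.255.255.255)
  199.253.0.0/17 (199.253.0.0 - 199.253.127.255)
  199.253.80.0/20 (199.253.80.0 - 199.253.95.255)
Most specific is 199.253.80.0/20.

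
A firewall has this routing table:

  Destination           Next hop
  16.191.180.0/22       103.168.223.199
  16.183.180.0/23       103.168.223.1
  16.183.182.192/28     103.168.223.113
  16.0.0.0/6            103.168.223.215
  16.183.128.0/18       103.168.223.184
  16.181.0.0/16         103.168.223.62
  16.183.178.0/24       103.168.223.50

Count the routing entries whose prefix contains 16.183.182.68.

2

Prefixes containing 16.183.182.68:
  16.0.0.0/6 (16.0.0.0 - 19.255.255.255)
  16.183.128.0/18 (16.183.128.0 - 16.183.191.255)
Total matching entries: 2.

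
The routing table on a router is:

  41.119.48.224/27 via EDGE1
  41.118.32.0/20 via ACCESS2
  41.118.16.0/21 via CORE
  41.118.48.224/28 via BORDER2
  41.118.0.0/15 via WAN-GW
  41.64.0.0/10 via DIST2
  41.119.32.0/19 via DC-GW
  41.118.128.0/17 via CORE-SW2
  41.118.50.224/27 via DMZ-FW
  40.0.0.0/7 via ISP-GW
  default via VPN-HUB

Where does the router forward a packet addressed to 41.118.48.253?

WAN-GW

Routes whose prefix contains 41.118.48.253:
  0.0.0.0/0 (default, matches everything) -> VPN-HUB
  40.0.0.0/7 (40.0.0.0 - 41.255.255.255) -> ISP-GW
  41.64.0.0/10 (41.64.0.0 - 41.127.255.255) -> DIST2
  41.118.0.0/15 (41.118.0.0 - 41.119.255.255) -> WAN-GW
More-specific entries that do NOT match:
  41.118.48.224/28 (41.118.48.224 - 41.118.48.239) does not contain 41.118.48.253
  41.119.48.224/27 (41.119.48.224 - 41.119.48.255) does not contain 41.118.48.253
  41.118.50.224/27 (41.118.50.224 - 41.118.50.255) does not contain 41.118.48.253
  41.118.16.0/21 (41.118.16.0 - 41.118.23.255) does not contain 41.118.48.253
  41.118.32.0/20 (41.118.32.0 - 41.118.47.255) does not contain 41.118.48.253
  41.119.32.0/19 (41.119.32.0 - 41.119.63.255) does not contain 41.118.48.253
  41.118.128.0/17 (41.118.128.0 - 41.118.255.255) does not contain 41.118.48.253
Longest matching prefix is /15 -> next hop WAN-GW.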